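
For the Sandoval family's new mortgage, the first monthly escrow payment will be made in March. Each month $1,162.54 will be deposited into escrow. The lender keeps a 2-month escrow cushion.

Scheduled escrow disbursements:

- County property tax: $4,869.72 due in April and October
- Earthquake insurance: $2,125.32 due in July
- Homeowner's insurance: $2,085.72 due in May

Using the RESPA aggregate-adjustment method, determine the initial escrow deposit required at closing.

Cushion = 2 × $1,162.54 = $2,325.08
Trial balance (start $0, +$1,162.54 each month, − disbursements):
  Mar: +$1,162.54 → $1,162.54
  Apr: +$1,162.54 − $4,869.72 → -$2,544.64
  May: +$1,162.54 − $2,085.72 → -$3,467.82
  Jun: +$1,162.54 → -$2,305.28
  Jul: +$1,162.54 − $2,125.32 → -$3,268.06
  Aug: +$1,162.54 → -$2,105.52
  Sep: +$1,162.54 → -$942.98
  Oct: +$1,162.54 − $4,869.72 → -$4,650.16
  Nov: +$1,162.54 → -$3,487.62
  Dec: +$1,162.54 → -$2,325.08
  Jan: +$1,162.54 → -$1,162.54
  Feb: +$1,162.54 → $0.00
Lowest trial balance = -$4,650.16 (Oct)
Initial deposit = cushion − low point = $2,325.08 − (-$4,650.16) = $6,975.24

$6,975.24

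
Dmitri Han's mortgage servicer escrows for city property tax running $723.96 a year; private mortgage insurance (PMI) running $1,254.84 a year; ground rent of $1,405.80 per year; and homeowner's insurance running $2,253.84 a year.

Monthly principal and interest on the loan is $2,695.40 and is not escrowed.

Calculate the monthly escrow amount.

$469.87

City property tax: $723.96/yr
Private mortgage insurance (PMI): $1,254.84/yr
Ground rent: $1,405.80/yr
Homeowner's insurance: $2,253.84/yr
Combined annual = $723.96 + $1,254.84 + $1,405.80 + $2,253.84 = $5,638.44
Monthly = $5,638.44 / 12 = $469.87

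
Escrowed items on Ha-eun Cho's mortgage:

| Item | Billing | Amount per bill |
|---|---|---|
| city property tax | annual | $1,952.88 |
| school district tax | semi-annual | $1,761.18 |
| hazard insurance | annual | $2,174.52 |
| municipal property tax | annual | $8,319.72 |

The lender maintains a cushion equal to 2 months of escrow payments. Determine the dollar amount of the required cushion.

City property tax = $1,952.88 annually
School district tax = $1,761.18 × 2 = $3,522.36 annually
Hazard insurance = $2,174.52 annually
Municipal property tax = $8,319.72 annually
Total annual escrow = $15,969.48
Monthly = $15,969.48 ÷ 12 = $1,330.79
Reserve = 2 × $1,330.79 = $2,661.58

$2,661.58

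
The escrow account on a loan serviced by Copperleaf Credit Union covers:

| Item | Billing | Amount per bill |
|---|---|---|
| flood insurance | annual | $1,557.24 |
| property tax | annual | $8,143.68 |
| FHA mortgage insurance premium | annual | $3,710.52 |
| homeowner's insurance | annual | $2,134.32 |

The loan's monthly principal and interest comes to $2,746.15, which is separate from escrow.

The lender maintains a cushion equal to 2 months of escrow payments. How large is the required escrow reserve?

$2,590.96

Flood insurance — $1,557.24
Property tax — $8,143.68
FHA mortgage insurance premium — $3,710.52
Homeowner's insurance — $2,134.32
Yearly total = $1,557.24 + $8,143.68 + $3,710.52 + $2,134.32 = $15,545.76
Monthly = $15,545.76 ÷ 12 = $1,295.48
Cushion = 2 × $1,295.48 = $2,590.96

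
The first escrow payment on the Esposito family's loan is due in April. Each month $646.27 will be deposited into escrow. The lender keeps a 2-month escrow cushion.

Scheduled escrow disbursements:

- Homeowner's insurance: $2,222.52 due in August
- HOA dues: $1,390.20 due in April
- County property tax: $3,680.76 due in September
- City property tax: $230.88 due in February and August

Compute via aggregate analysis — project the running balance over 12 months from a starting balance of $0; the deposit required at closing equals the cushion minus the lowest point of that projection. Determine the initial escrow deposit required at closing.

Cushion = 2 × $646.27 = $1,292.54
Trial balance (start $0, +$646.27 each month, − disbursements):
  Apr: +$646.27 − $1,390.20 → -$743.93
  May: +$646.27 → -$97.66
  Jun: +$646.27 → $548.61
  Jul: +$646.27 → $1,194.88
  Aug: +$646.27 − $2,453.40 → -$612.25
  Sep: +$646.27 − $3,680.76 → -$3,646.74
  Oct: +$646.27 → -$3,000.47
  Nov: +$646.27 → -$2,354.20
  Dec: +$646.27 → -$1,707.93
  Jan: +$646.27 → -$1,061.66
  Feb: +$646.27 − $230.88 → -$646.27
  Mar: +$646.27 → $0.00
Lowest trial balance = -$3,646.74 (Sep)
Initial deposit = cushion − low point = $1,292.54 − (-$3,646.74) = $4,939.28

$4,939.28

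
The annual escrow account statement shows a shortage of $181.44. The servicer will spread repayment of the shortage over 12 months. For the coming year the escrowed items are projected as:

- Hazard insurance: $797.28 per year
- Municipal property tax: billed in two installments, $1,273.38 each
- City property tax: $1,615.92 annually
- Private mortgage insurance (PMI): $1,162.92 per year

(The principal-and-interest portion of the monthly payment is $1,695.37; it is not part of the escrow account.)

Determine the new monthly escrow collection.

$525.36

Hazard insurance — $797.28 annually
Municipal property tax — $1,273.38 × 2 = $2,546.76 annually
City property tax — $1,615.92 annually
Private mortgage insurance (PMI) — $1,162.92 annually
Total per year = $797.28 + $2,546.76 + $1,615.92 + $1,162.92 = $6,122.88
Monthly escrow = $6,122.88 / 12 = $510.24
Monthly shortage recovery: $181.44 ÷ 12 = $15.12
New monthly escrow = $510.24 + $15.12 = $525.36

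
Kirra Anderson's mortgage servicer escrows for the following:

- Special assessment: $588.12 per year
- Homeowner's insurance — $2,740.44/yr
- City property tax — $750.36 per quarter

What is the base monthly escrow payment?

Special assessment — $588.12/yr
Homeowner's insurance — $2,740.44/yr
City property tax — $750.36 × 4 = $3,001.44/yr
Combined annual = $6,330.00
Base monthly escrow = $6,330.00 ÷ 12 = $527.50

$527.50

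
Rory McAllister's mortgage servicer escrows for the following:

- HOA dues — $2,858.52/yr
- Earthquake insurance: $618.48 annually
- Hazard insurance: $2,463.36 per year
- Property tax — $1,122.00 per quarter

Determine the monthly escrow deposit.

$869.03

HOA dues: $2,858.52/yr
Earthquake insurance: $618.48/yr
Hazard insurance: $2,463.36/yr
Property tax: $1,122.00 × 4 = $4,488.00/yr
Annual escrow total = $2,858.52 + $618.48 + $2,463.36 + $4,488.00 = $10,428.36
Base monthly escrow = $10,428.36 ÷ 12 = $869.03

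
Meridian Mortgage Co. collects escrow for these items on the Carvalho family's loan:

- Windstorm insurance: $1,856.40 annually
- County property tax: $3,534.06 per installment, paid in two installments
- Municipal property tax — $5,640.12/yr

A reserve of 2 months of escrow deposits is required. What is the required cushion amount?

$2,427.44

Windstorm insurance = $1,856.40 per year
County property tax = $3,534.06 × 2 = $7,068.12 per year
Municipal property tax = $5,640.12 per year
Total annual escrow = $1,856.40 + $7,068.12 + $5,640.12 = $14,564.64
Base monthly escrow = $14,564.64 ÷ 12 = $1,213.72
Cushion = 2 × $1,213.72 = $2,427.44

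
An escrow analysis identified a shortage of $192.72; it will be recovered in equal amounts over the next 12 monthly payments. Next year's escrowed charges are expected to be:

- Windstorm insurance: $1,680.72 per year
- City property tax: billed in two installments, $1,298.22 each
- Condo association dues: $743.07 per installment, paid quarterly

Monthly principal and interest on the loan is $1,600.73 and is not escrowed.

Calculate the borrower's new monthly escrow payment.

Windstorm insurance = $1,680.72 annually
City property tax = $1,298.22 × 2 = $2,596.44 annually
Condo association dues = $743.07 × 4 = $2,972.28 annually
Combined annual = $1,680.72 + $2,596.44 + $2,972.28 = $7,249.44
Base monthly escrow = $7,249.44 / 12 = $604.12
Monthly shortage recovery: $192.72 ÷ 12 = $16.06
Adjusted monthly = $604.12 + $16.06 = $620.18

$620.18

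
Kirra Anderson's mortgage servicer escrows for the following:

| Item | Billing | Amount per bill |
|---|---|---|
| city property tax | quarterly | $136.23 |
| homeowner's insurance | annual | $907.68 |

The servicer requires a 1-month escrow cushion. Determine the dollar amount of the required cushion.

$121.05

City property tax — $136.23 × 4 = $544.92 annually
Homeowner's insurance — $907.68 annually
Total annual escrow = $544.92 + $907.68 = $1,452.60
Per month = $1,452.60 ÷ 12 = $121.05
Reserve = 1 × $121.05 = $121.05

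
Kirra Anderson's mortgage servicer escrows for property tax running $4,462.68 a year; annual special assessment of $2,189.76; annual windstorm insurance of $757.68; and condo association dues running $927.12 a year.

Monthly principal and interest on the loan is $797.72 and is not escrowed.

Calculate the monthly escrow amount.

$694.77

Property tax = $4,462.68 per year
Special assessment = $2,189.76 per year
Windstorm insurance = $757.68 per year
Condo association dues = $927.12 per year
Total per year = $4,462.68 + $2,189.76 + $757.68 + $927.12 = $8,337.24
Monthly = $8,337.24 ÷ 12 = $694.77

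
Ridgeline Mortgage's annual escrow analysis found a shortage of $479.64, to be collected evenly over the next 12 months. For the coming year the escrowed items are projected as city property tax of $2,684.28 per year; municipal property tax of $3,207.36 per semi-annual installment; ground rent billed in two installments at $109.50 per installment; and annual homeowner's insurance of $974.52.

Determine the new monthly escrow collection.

City property tax: $2,684.28 per year
Municipal property tax: $3,207.36 × 2 = $6,414.72 per year
Ground rent: $109.50 × 2 = $219.00 per year
Homeowner's insurance: $974.52 per year
Combined annual = $2,684.28 + $6,414.72 + $219.00 + $974.52 = $10,292.52
Base monthly escrow = $10,292.52 ÷ 12 = $857.71
Monthly shortage recovery: $479.64 / 12 = $39.97
New monthly escrow = $857.71 + $39.97 = $897.68

$897.68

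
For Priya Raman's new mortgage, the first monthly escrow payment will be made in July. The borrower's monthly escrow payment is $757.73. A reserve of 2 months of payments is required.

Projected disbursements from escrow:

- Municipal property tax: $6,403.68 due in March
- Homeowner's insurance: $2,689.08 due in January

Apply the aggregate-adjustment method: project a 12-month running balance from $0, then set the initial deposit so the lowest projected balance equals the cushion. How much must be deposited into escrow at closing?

$3,788.65

Cushion = 2 × $757.73 = $1,515.46
Trial balance (start $0, +$757.73 each month, − disbursements):
  Jul: +$757.73 → $757.73
  Aug: +$757.73 → $1,515.46
  Sep: +$757.73 → $2,273.19
  Oct: +$757.73 → $3,030.92
  Nov: +$757.73 → $3,788.65
  Dec: +$757.73 → $4,546.38
  Jan: +$757.73 − $2,689.08 → $2,615.03
  Feb: +$757.73 → $3,372.76
  Mar: +$757.73 − $6,403.68 → -$2,273.19
  Apr: +$757.73 → -$1,515.46
  May: +$757.73 → -$757.73
  Jun: +$757.73 → $0.00
Lowest trial balance = -$2,273.19 (Mar)
Initial deposit = cushion − low point = $1,515.46 − (-$2,273.19) = $3,788.65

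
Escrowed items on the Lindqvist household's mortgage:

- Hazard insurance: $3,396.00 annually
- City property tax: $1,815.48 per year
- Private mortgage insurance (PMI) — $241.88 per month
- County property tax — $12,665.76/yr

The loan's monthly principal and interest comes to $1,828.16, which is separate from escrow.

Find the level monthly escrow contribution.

Hazard insurance = $3,396.00
City property tax = $1,815.48
Private mortgage insurance (PMI) = $241.88 × 12 = $2,902.56
County property tax = $12,665.76
Total per year = $20,779.80
Monthly escrow = $20,779.80 ÷ 12 = $1,731.65

$1,731.65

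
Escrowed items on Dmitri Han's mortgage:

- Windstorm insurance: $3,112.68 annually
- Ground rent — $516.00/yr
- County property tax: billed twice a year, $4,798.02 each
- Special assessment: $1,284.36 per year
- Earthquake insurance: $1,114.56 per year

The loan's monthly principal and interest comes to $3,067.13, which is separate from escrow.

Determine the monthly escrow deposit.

Windstorm insurance: $3,112.68 annually
Ground rent: $516.00 annually
County property tax: $4,798.02 × 2 = $9,596.04 annually
Special assessment: $1,284.36 annually
Earthquake insurance: $1,114.56 annually
Total annual escrow = $3,112.68 + $516.00 + $9,596.04 + $1,284.36 + $1,114.56 = $15,623.64
Monthly escrow = $15,623.64 / 12 = $1,301.97

$1,301.97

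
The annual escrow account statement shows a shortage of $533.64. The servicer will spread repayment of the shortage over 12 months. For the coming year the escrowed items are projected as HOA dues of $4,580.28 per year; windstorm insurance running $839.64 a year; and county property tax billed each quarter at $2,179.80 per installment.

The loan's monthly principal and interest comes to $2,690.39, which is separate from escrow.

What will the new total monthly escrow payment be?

HOA dues = $4,580.28 annually
Windstorm insurance = $839.64 annually
County property tax = $2,179.80 × 4 = $8,719.20 annually
Total annual escrow = $4,580.28 + $839.64 + $8,719.20 = $14,139.12
Monthly escrow = $14,139.12 / 12 = $1,178.26
Shortage per month = $533.64 ÷ 12 = $44.47
New monthly escrow = $1,178.26 + $44.47 = $1,222.73

$1,222.73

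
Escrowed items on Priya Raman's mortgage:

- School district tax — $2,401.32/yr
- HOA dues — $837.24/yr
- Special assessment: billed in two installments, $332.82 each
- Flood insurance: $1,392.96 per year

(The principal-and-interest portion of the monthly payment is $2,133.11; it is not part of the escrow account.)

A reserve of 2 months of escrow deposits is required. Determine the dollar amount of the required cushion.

$882.86

School district tax — $2,401.32/yr
HOA dues — $837.24/yr
Special assessment — $332.82 × 2 = $665.64/yr
Flood insurance — $1,392.96/yr
Total annual escrow = $2,401.32 + $837.24 + $665.64 + $1,392.96 = $5,297.16
Monthly escrow = $5,297.16 / 12 = $441.43
Reserve = 2 × $441.43 = $882.86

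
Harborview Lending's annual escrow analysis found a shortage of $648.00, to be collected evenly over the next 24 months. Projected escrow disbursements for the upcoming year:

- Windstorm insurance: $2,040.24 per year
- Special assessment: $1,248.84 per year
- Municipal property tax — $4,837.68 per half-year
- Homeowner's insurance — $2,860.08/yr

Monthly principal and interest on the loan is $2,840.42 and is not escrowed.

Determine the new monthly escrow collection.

Windstorm insurance: $2,040.24 annually
Special assessment: $1,248.84 annually
Municipal property tax: $4,837.68 × 2 = $9,675.36 annually
Homeowner's insurance: $2,860.08 annually
Annual escrow total = $2,040.24 + $1,248.84 + $9,675.36 + $2,860.08 = $15,824.52
Monthly escrow = $15,824.52 / 12 = $1,318.71
Shortage spread = $648.00 / 24 = $27.00/mo
New monthly escrow = $1,318.71 + $27.00 = $1,345.71

$1,345.71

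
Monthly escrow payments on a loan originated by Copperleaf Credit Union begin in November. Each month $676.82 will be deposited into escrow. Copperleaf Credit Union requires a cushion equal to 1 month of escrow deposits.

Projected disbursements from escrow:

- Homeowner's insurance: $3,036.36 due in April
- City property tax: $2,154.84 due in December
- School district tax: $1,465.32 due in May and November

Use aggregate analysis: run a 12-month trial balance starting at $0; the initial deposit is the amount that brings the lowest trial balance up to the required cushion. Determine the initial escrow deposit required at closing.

Cushion = 1 × $676.82 = $676.82
Trial balance (start $0, +$676.82 each month, − disbursements):
  Nov: +$676.82 − $1,465.32 → -$788.50
  Dec: +$676.82 − $2,154.84 → -$2,266.52
  Jan: +$676.82 → -$1,589.70
  Feb: +$676.82 → -$912.88
  Mar: +$676.82 → -$236.06
  Apr: +$676.82 − $3,036.36 → -$2,595.60
  May: +$676.82 − $1,465.32 → -$3,384.10
  Jun: +$676.82 → -$2,707.28
  Jul: +$676.82 → -$2,030.46
  Aug: +$676.82 → -$1,353.64
  Sep: +$676.82 → -$676.82
  Oct: +$676.82 → $0.00
Lowest trial balance = -$3,384.10 (May)
Initial deposit = cushion − low point = $676.82 − (-$3,384.10) = $4,060.92

$4,060.92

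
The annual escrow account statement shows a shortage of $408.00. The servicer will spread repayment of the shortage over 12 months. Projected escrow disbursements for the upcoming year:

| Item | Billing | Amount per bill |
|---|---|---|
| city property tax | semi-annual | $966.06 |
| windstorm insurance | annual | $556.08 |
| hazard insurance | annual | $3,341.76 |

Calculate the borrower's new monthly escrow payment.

$519.83

City property tax: $966.06 × 2 = $1,932.12
Windstorm insurance: $556.08
Hazard insurance: $3,341.76
Total annual escrow = $1,932.12 + $556.08 + $3,341.76 = $5,829.96
Monthly = $5,829.96 / 12 = $485.83
Shortage spread = $408.00 ÷ 12 = $34.00/mo
Adjusted monthly = $485.83 + $34.00 = $519.83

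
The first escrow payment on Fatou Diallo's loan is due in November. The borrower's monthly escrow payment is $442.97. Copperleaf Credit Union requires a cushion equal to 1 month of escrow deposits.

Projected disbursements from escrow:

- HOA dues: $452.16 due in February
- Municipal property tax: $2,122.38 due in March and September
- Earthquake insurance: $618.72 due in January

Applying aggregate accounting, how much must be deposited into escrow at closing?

$1,421.38

Cushion = 1 × $442.97 = $442.97
Trial balance (start $0, +$442.97 each month, − disbursements):
  Nov: +$442.97 → $442.97
  Dec: +$442.97 → $885.94
  Jan: +$442.97 − $618.72 → $710.19
  Feb: +$442.97 − $452.16 → $701.00
  Mar: +$442.97 − $2,122.38 → -$978.41
  Apr: +$442.97 → -$535.44
  May: +$442.97 → -$92.47
  Jun: +$442.97 → $350.50
  Jul: +$442.97 → $793.47
  Aug: +$442.97 → $1,236.44
  Sep: +$442.97 − $2,122.38 → -$442.97
  Oct: +$442.97 → $0.00
Lowest trial balance = -$978.41 (Mar)
Initial deposit = cushion − low point = $442.97 − (-$978.41) = $1,421.38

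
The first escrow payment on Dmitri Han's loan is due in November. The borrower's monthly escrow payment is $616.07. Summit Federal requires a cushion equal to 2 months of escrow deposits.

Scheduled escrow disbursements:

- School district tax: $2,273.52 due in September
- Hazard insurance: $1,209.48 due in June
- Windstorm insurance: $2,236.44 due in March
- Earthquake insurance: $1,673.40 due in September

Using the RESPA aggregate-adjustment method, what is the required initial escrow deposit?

$1,848.21

Cushion = 2 × $616.07 = $1,232.14
Trial balance (start $0, +$616.07 each month, − disbursements):
  Nov: +$616.07 → $616.07
  Dec: +$616.07 → $1,232.14
  Jan: +$616.07 → $1,848.21
  Feb: +$616.07 → $2,464.28
  Mar: +$616.07 − $2,236.44 → $843.91
  Apr: +$616.07 → $1,459.98
  May: +$616.07 → $2,076.05
  Jun: +$616.07 − $1,209.48 → $1,482.64
  Jul: +$616.07 → $2,098.71
  Aug: +$616.07 → $2,714.78
  Sep: +$616.07 − $3,946.92 → -$616.07
  Oct: +$616.07 → $0.00
Lowest trial balance = -$616.07 (Sep)
Initial deposit = cushion − low point = $1,232.14 − (-$616.07) = $1,848.21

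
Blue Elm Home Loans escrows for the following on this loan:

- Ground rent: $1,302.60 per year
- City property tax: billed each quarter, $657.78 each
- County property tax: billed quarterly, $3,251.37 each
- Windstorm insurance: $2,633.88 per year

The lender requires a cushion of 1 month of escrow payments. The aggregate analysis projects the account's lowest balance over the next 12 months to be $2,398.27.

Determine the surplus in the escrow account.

$767.18

Ground rent — $1,302.60
City property tax — $657.78 × 4 = $2,631.12
County property tax — $3,251.37 × 4 = $13,005.48
Windstorm insurance — $2,633.88
Annual escrow total = $19,573.08
Per month = $19,573.08 / 12 = $1,631.09
Cushion = 1 × $1,631.09 = $1,631.09
Surplus = $2,398.27 − $1,631.09 = $767.18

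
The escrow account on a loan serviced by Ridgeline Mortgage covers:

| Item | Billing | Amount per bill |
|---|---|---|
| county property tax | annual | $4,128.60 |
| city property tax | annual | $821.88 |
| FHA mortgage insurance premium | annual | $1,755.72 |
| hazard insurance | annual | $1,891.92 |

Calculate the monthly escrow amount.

$716.51

County property tax: $4,128.60/yr
City property tax: $821.88/yr
FHA mortgage insurance premium: $1,755.72/yr
Hazard insurance: $1,891.92/yr
Annual escrow total = $8,598.12
Base monthly escrow = $8,598.12 / 12 = $716.51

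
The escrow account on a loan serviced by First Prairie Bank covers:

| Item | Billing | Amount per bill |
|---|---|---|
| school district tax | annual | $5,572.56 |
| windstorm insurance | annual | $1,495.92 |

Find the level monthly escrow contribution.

School district tax: $5,572.56/yr
Windstorm insurance: $1,495.92/yr
Total annual escrow = $7,068.48
Monthly = $7,068.48 ÷ 12 = $589.04

$589.04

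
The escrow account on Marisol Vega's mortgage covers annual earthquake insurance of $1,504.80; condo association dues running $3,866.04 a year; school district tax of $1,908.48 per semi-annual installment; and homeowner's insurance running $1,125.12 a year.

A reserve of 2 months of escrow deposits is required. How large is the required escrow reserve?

$1,718.82

Earthquake insurance: $1,504.80/yr
Condo association dues: $3,866.04/yr
School district tax: $1,908.48 × 2 = $3,816.96/yr
Homeowner's insurance: $1,125.12/yr
Yearly total = $10,312.92
Base monthly escrow = $10,312.92 / 12 = $859.41
Cushion = 2 × $859.41 = $1,718.82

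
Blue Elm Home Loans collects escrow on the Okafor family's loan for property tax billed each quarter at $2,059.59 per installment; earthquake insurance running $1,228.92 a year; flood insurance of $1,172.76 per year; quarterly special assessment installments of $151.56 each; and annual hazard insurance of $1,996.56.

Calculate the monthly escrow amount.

Property tax = $2,059.59 × 4 = $8,238.36/yr
Earthquake insurance = $1,228.92/yr
Flood insurance = $1,172.76/yr
Special assessment = $151.56 × 4 = $606.24/yr
Hazard insurance = $1,996.56/yr
Yearly total = $8,238.36 + $1,228.92 + $1,172.76 + $606.24 + $1,996.56 = $13,242.84
Base monthly escrow = $13,242.84 ÷ 12 = $1,103.57

$1,103.57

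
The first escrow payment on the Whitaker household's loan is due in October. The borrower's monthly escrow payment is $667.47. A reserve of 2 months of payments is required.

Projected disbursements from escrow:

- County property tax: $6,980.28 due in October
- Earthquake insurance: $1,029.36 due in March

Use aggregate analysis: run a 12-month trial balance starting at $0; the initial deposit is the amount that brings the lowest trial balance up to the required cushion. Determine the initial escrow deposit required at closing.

$7,647.75

Cushion = 2 × $667.47 = $1,334.94
Trial balance (start $0, +$667.47 each month, − disbursements):
  Oct: +$667.47 − $6,980.28 → -$6,312.81
  Nov: +$667.47 → -$5,645.34
  Dec: +$667.47 → -$4,977.87
  Jan: +$667.47 → -$4,310.40
  Feb: +$667.47 → -$3,642.93
  Mar: +$667.47 − $1,029.36 → -$4,004.82
  Apr: +$667.47 → -$3,337.35
  May: +$667.47 → -$2,669.88
  Jun: +$667.47 → -$2,002.41
  Jul: +$667.47 → -$1,334.94
  Aug: +$667.47 → -$667.47
  Sep: +$667.47 → $0.00
Lowest trial balance = -$6,312.81 (Oct)
Initial deposit = cushion − low point = $1,334.94 − (-$6,312.81) = $7,647.75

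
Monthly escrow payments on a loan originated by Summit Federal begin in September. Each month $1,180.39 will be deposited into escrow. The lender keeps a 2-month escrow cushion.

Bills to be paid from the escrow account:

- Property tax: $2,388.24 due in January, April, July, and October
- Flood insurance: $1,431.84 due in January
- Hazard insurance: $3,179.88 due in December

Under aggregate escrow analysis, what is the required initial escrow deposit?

Cushion = 2 × $1,180.39 = $2,360.78
Trial balance (start $0, +$1,180.39 each month, − disbursements):
  Sep: +$1,180.39 → $1,180.39
  Oct: +$1,180.39 − $2,388.24 → -$27.46
  Nov: +$1,180.39 → $1,152.93
  Dec: +$1,180.39 − $3,179.88 → -$846.56
  Jan: +$1,180.39 − $3,820.08 → -$3,486.25
  Feb: +$1,180.39 → -$2,305.86
  Mar: +$1,180.39 → -$1,125.47
  Apr: +$1,180.39 − $2,388.24 → -$2,333.32
  May: +$1,180.39 → -$1,152.93
  Jun: +$1,180.39 → $27.46
  Jul: +$1,180.39 − $2,388.24 → -$1,180.39
  Aug: +$1,180.39 → $0.00
Lowest trial balance = -$3,486.25 (Jan)
Initial deposit = cushion − low point = $2,360.78 − (-$3,486.25) = $5,847.03

$5,847.03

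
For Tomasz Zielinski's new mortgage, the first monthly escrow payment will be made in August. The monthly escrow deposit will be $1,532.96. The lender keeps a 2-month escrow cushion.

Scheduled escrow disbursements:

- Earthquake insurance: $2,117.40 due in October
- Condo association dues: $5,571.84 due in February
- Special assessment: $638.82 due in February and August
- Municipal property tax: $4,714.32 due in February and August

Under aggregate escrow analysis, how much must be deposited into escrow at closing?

$10,730.72

Cushion = 2 × $1,532.96 = $3,065.92
Trial balance (start $0, +$1,532.96 each month, − disbursements):
  Aug: +$1,532.96 − $5,353.14 → -$3,820.18
  Sep: +$1,532.96 → -$2,287.22
  Oct: +$1,532.96 − $2,117.40 → -$2,871.66
  Nov: +$1,532.96 → -$1,338.70
  Dec: +$1,532.96 → $194.26
  Jan: +$1,532.96 → $1,727.22
  Feb: +$1,532.96 − $10,924.98 → -$7,664.80
  Mar: +$1,532.96 → -$6,131.84
  Apr: +$1,532.96 → -$4,598.88
  May: +$1,532.96 → -$3,065.92
  Jun: +$1,532.96 → -$1,532.96
  Jul: +$1,532.96 → $0.00
Lowest trial balance = -$7,664.80 (Feb)
Initial deposit = cushion − low point = $3,065.92 − (-$7,664.80) = $10,730.72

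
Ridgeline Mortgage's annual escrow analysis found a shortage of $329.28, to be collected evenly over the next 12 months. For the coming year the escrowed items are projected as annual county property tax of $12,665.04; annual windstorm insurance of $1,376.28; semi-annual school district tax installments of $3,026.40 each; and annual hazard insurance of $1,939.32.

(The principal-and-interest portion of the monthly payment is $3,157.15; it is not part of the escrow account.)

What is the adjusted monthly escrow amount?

$1,863.56

County property tax — $12,665.04/yr
Windstorm insurance — $1,376.28/yr
School district tax — $3,026.40 × 2 = $6,052.80/yr
Hazard insurance — $1,939.32/yr
Yearly total = $12,665.04 + $1,376.28 + $6,052.80 + $1,939.32 = $22,033.44
Monthly escrow = $22,033.44 / 12 = $1,836.12
Shortage spread = $329.28 ÷ 12 = $27.44/mo
New monthly escrow = $1,836.12 + $27.44 = $1,863.56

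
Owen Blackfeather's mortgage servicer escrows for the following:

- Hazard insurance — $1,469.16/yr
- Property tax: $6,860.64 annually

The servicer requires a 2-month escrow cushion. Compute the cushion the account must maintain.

Hazard insurance: $1,469.16 per year
Property tax: $6,860.64 per year
Total per year = $1,469.16 + $6,860.64 = $8,329.80
Monthly escrow = $8,329.80 / 12 = $694.15
Cushion = 2 × $694.15 = $1,388.30

$1,388.30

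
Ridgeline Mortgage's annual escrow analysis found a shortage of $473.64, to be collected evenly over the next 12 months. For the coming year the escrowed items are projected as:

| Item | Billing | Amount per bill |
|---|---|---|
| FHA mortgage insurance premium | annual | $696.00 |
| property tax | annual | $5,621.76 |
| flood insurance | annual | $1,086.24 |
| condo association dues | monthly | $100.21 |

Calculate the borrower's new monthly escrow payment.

FHA mortgage insurance premium — $696.00 per year
Property tax — $5,621.76 per year
Flood insurance — $1,086.24 per year
Condo association dues — $100.21 × 12 = $1,202.52 per year
Annual escrow total = $696.00 + $5,621.76 + $1,086.24 + $1,202.52 = $8,606.52
Monthly = $8,606.52 ÷ 12 = $717.21
Monthly shortage recovery: $473.64 / 12 = $39.47
Adjusted monthly = $717.21 + $39.47 = $756.68

$756.68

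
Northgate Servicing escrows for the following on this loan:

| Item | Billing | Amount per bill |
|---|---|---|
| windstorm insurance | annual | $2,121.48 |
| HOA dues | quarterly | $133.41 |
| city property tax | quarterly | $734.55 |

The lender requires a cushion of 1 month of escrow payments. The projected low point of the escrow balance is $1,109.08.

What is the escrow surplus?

Windstorm insurance = $2,121.48 per year
HOA dues = $133.41 × 4 = $533.64 per year
City property tax = $734.55 × 4 = $2,938.20 per year
Total per year = $5,593.32
Monthly escrow = $5,593.32 / 12 = $466.11
Cushion = 1 × $466.11 = $466.11
Excess over cushion: $1,109.08 − $466.11 = $642.97

$642.97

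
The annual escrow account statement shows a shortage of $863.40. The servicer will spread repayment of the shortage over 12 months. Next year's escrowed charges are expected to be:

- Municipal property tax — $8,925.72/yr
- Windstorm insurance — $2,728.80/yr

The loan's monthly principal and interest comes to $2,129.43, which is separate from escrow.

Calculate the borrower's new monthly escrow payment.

Municipal property tax: $8,925.72 annually
Windstorm insurance: $2,728.80 annually
Total annual escrow = $8,925.72 + $2,728.80 = $11,654.52
Per month = $11,654.52 ÷ 12 = $971.21
Monthly shortage recovery: $863.40 ÷ 12 = $71.95
New monthly escrow = $971.21 + $71.95 = $1,043.16

$1,043.16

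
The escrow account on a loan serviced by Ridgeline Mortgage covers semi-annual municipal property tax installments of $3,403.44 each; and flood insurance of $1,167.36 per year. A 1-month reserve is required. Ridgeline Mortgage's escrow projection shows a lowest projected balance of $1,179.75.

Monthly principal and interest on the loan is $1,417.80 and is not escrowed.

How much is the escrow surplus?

Municipal property tax: $3,403.44 × 2 = $6,806.88 annually
Flood insurance: $1,167.36 annually
Yearly total = $6,806.88 + $1,167.36 = $7,974.24
Monthly escrow = $7,974.24 / 12 = $664.52
Cushion = 1 × $664.52 = $664.52
Excess over cushion: $1,179.75 − $664.52 = $515.23

$515.23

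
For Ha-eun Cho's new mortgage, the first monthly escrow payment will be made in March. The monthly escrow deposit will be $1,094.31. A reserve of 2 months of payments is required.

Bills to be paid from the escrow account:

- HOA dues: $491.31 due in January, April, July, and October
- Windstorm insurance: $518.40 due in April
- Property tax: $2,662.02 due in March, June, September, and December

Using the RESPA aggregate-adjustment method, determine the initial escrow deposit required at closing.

Cushion = 2 × $1,094.31 = $2,188.62
Trial balance (start $0, +$1,094.31 each month, − disbursements):
  Mar: +$1,094.31 − $2,662.02 → -$1,567.71
  Apr: +$1,094.31 − $1,009.71 → -$1,483.11
  May: +$1,094.31 → -$388.80
  Jun: +$1,094.31 − $2,662.02 → -$1,956.51
  Jul: +$1,094.31 − $491.31 → -$1,353.51
  Aug: +$1,094.31 → -$259.20
  Sep: +$1,094.31 − $2,662.02 → -$1,826.91
  Oct: +$1,094.31 − $491.31 → -$1,223.91
  Nov: +$1,094.31 → -$129.60
  Dec: +$1,094.31 − $2,662.02 → -$1,697.31
  Jan: +$1,094.31 − $491.31 → -$1,094.31
  Feb: +$1,094.31 → $0.00
Lowest trial balance = -$1,956.51 (Jun)
Initial deposit = cushion − low point = $2,188.62 − (-$1,956.51) = $4,145.13

$4,145.13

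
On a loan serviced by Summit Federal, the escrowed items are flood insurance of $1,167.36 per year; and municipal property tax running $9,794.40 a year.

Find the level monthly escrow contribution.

Flood insurance — $1,167.36 annually
Municipal property tax — $9,794.40 annually
Total per year = $1,167.36 + $9,794.40 = $10,961.76
Per month = $10,961.76 / 12 = $913.48

$913.48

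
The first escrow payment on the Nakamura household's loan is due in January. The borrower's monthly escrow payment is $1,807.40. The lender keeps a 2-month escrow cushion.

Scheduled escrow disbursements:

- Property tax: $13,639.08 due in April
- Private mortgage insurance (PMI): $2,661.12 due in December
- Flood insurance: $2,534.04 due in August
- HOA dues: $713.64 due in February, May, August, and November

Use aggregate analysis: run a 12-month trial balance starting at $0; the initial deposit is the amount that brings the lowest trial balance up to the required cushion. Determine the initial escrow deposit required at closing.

Cushion = 2 × $1,807.40 = $3,614.80
Trial balance (start $0, +$1,807.40 each month, − disbursements):
  Jan: +$1,807.40 → $1,807.40
  Feb: +$1,807.40 − $713.64 → $2,901.16
  Mar: +$1,807.40 → $4,708.56
  Apr: +$1,807.40 − $13,639.08 → -$7,123.12
  May: +$1,807.40 − $713.64 → -$6,029.36
  Jun: +$1,807.40 → -$4,221.96
  Jul: +$1,807.40 → -$2,414.56
  Aug: +$1,807.40 − $3,247.68 → -$3,854.84
  Sep: +$1,807.40 → -$2,047.44
  Oct: +$1,807.40 → -$240.04
  Nov: +$1,807.40 − $713.64 → $853.72
  Dec: +$1,807.40 − $2,661.12 → $0.00
Lowest trial balance = -$7,123.12 (Apr)
Initial deposit = cushion − low point = $3,614.80 − (-$7,123.12) = $10,737.92

$10,737.92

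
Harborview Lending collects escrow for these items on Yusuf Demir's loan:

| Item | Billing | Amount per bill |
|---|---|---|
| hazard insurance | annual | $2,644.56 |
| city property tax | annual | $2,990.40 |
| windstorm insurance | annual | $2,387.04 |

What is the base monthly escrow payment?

Hazard insurance — $2,644.56 per year
City property tax — $2,990.40 per year
Windstorm insurance — $2,387.04 per year
Total annual escrow = $2,644.56 + $2,990.40 + $2,387.04 = $8,022.00
Per month = $8,022.00 ÷ 12 = $668.50

$668.50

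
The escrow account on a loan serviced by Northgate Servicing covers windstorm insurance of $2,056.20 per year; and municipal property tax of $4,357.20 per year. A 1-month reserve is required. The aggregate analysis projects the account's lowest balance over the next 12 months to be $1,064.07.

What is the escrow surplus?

Windstorm insurance — $2,056.20 per year
Municipal property tax — $4,357.20 per year
Total per year = $2,056.20 + $4,357.20 = $6,413.40
Monthly = $6,413.40 ÷ 12 = $534.45
Required cushion = 1 × $534.45 = $534.45
Excess over cushion: $1,064.07 − $534.45 = $529.62

$529.62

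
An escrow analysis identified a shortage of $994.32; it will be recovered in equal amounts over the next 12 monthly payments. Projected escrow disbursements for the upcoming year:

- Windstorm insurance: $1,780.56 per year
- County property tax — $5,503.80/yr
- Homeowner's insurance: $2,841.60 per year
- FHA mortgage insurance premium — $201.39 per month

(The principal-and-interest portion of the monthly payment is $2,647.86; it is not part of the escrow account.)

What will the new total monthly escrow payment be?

$1,128.08

Windstorm insurance = $1,780.56/yr
County property tax = $5,503.80/yr
Homeowner's insurance = $2,841.60/yr
FHA mortgage insurance premium = $201.39 × 12 = $2,416.68/yr
Total per year = $12,542.64
Per month = $12,542.64 / 12 = $1,045.22
Shortage per month = $994.32 ÷ 12 = $82.86
Adjusted monthly = $1,045.22 + $82.86 = $1,128.08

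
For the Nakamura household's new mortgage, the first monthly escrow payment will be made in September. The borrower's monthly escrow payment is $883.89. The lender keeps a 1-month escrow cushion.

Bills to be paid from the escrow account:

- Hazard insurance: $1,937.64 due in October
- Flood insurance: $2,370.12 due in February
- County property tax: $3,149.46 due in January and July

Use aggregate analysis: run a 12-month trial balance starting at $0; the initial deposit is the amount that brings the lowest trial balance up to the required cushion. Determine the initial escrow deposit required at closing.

Cushion = 1 × $883.89 = $883.89
Trial balance (start $0, +$883.89 each month, − disbursements):
  Sep: +$883.89 → $883.89
  Oct: +$883.89 − $1,937.64 → -$169.86
  Nov: +$883.89 → $714.03
  Dec: +$883.89 → $1,597.92
  Jan: +$883.89 − $3,149.46 → -$667.65
  Feb: +$883.89 − $2,370.12 → -$2,153.88
  Mar: +$883.89 → -$1,269.99
  Apr: +$883.89 → -$386.10
  May: +$883.89 → $497.79
  Jun: +$883.89 → $1,381.68
  Jul: +$883.89 − $3,149.46 → -$883.89
  Aug: +$883.89 → $0.00
Lowest trial balance = -$2,153.88 (Feb)
Initial deposit = cushion − low point = $883.89 − (-$2,153.88) = $3,037.77

$3,037.77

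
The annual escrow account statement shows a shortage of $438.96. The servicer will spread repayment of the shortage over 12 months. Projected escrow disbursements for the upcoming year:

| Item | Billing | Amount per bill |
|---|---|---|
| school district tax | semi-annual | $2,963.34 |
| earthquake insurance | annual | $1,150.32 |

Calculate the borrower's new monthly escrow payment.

School district tax = $2,963.34 × 2 = $5,926.68 per year
Earthquake insurance = $1,150.32 per year
Annual escrow total = $5,926.68 + $1,150.32 = $7,077.00
Base monthly escrow = $7,077.00 / 12 = $589.75
Shortage spread = $438.96 / 12 = $36.58/mo
Adjusted monthly = $589.75 + $36.58 = $626.33

$626.33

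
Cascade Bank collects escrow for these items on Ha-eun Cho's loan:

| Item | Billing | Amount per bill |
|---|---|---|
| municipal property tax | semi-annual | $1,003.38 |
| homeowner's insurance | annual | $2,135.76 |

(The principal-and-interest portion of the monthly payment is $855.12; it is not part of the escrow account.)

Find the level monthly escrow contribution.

$345.21

Municipal property tax = $1,003.38 × 2 = $2,006.76/yr
Homeowner's insurance = $2,135.76/yr
Total annual escrow = $4,142.52
Monthly = $4,142.52 ÷ 12 = $345.21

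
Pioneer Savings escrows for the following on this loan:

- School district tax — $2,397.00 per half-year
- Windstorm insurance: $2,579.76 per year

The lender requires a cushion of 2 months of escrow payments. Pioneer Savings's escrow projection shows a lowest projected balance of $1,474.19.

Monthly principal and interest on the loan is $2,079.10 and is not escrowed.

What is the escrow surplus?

School district tax — $2,397.00 × 2 = $4,794.00/yr
Windstorm insurance — $2,579.76/yr
Combined annual = $7,373.76
Per month = $7,373.76 ÷ 12 = $614.48
Required cushion = 2 × $614.48 = $1,228.96
Excess over cushion: $1,474.19 − $1,228.96 = $245.23

$245.23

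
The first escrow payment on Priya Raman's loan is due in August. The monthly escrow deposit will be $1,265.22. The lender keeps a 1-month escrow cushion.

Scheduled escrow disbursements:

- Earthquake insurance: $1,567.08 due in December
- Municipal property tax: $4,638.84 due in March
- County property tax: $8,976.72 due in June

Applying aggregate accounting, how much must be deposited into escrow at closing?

Cushion = 1 × $1,265.22 = $1,265.22
Trial balance (start $0, +$1,265.22 each month, − disbursements):
  Aug: +$1,265.22 → $1,265.22
  Sep: +$1,265.22 → $2,530.44
  Oct: +$1,265.22 → $3,795.66
  Nov: +$1,265.22 → $5,060.88
  Dec: +$1,265.22 − $1,567.08 → $4,759.02
  Jan: +$1,265.22 → $6,024.24
  Feb: +$1,265.22 → $7,289.46
  Mar: +$1,265.22 − $4,638.84 → $3,915.84
  Apr: +$1,265.22 → $5,181.06
  May: +$1,265.22 → $6,446.28
  Jun: +$1,265.22 − $8,976.72 → -$1,265.22
  Jul: +$1,265.22 → $0.00
Lowest trial balance = -$1,265.22 (Jun)
Initial deposit = cushion − low point = $1,265.22 − (-$1,265.22) = $2,530.44

$2,530.44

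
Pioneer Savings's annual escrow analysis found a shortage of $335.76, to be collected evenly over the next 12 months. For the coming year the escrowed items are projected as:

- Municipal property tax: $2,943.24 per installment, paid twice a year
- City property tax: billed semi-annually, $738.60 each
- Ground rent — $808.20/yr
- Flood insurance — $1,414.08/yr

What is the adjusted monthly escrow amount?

Municipal property tax: $2,943.24 × 2 = $5,886.48 per year
City property tax: $738.60 × 2 = $1,477.20 per year
Ground rent: $808.20 per year
Flood insurance: $1,414.08 per year
Combined annual = $9,585.96
Base monthly escrow = $9,585.96 / 12 = $798.83
Shortage spread = $335.76 / 12 = $27.98/mo
New monthly escrow = $798.83 + $27.98 = $826.81

$826.81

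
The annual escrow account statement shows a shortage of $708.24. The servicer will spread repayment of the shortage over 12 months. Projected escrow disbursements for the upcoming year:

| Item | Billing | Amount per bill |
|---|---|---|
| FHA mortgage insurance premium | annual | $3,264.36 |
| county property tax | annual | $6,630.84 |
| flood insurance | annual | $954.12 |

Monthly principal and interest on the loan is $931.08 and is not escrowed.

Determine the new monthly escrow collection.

FHA mortgage insurance premium = $3,264.36 per year
County property tax = $6,630.84 per year
Flood insurance = $954.12 per year
Total annual escrow = $3,264.36 + $6,630.84 + $954.12 = $10,849.32
Base monthly escrow = $10,849.32 ÷ 12 = $904.11
Shortage per month = $708.24 / 12 = $59.02
New monthly escrow = $904.11 + $59.02 = $963.13

$963.13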